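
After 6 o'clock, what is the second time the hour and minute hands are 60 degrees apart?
At t minutes past 6:00, the hour hand is at 30 x 6 + 0.5t degrees and the minute hand is at 6t degrees.
The smaller angle between them is 60 degrees when |30H - 5.5t| = 60 or |30H - 5.5t| = 300.
With H = 6, solve 30 x 6 - 5.5t = +/- target for each target:
  t = (30 x 6 - 60) / 5.5 = 21.82
  t = (30 x 6 + 60) / 5.5 = 43.64
  t = (30 x 6 - 300) / 5.5 = -21.82 (outside (0, 60))
  t = (30 x 6 + 300) / 5.5 = 87.27 (outside (0, 60))
Valid solutions in (0, 60): {21.82, 43.64} minutes.
The second occurrence is t = 43.64 minutes.
The hands form a 60-degree angle at 43.64 minutes past 6:00.

Final answer: 43.64 minutes past 6:00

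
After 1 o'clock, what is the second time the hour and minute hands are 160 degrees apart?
At t minutes past 1:00, the hour hand is at 30 x 1 + 0.5t degrees and the minute hand is at 6t degrees.
The smaller angle between them is 160 degrees when |30H - 5.5t| = 160 or |30H - 5.5t| = 200.
With H = 1, solve 30 x 1 - 5.5t = +/- target for each target:
  t = (30 x 1 - 160) / 5.5 = -23.64 (outside (0, 60))
  t = (30 x 1 + 160) / 5.5 = 34.55
  t = (30 x 1 - 200) / 5.5 = -30.91 (outside (0, 60))
  t = (30 x 1 + 200) / 5.5 = 41.82
Valid solutions in (0, 60): {34.55, 41.82} minutes.
The second occurrence is t = 41.82 minutes.
The hands form a 160-degree angle at 41.82 minutes past 1:00.

Final answer: 41.82 minutes past 1:00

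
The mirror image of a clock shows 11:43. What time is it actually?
Reflection across the vertical (12-6) axis maps a hand at angle A degrees to (360 - A) degrees, which sends a reading of T minutes past 12:00 to (720 - T) minutes past 12:00.
Mirror reads 11:43 = 703 minutes past 12:00.
Actual time: (720 - 703) mod 720 = 17 minutes = 12:17.

Final answer: 12:17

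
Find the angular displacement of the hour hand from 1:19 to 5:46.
The hour hand moves 0.5 degrees per minute.
Time elapsed: 5:46 - 1:19 = 267 minutes
Angular displacement: 267 x 0.5 = 133.5 degrees

Final answer: 133.5 degrees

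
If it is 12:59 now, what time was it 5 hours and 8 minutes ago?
Starting time: 12:59 = 59 total minutes past 12:00
Subtracting: 5 hours and 8 minutes = 308 minutes
59 - 308 = -249 (negative, add 12 hours = 720) = 471 minutes
= 7 hours and 51 minutes past 12:00 = 7:51

Final answer: 7:51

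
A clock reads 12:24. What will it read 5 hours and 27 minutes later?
Starting time: 12:24
Adding 27 minutes to 24 minutes: 24 + 27 = 51 minutes
Adding 5 hours: 12 + 5 = 17 - 12 = 5
Final time: 5:51

Final answer: 5:51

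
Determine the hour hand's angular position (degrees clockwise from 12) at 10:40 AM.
The hour hand moves 30 degrees per hour and 0.5 degrees per minute.
At 10:40: (10) x 30 + 40 x 0.5 = 300 + 20 = 320 degrees

Final answer: 320 degrees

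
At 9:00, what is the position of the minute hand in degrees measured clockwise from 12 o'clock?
The minute hand moves 6 degrees per minute.
At 9:00: 0 x 6 = 0 degrees

Final answer: 0 degrees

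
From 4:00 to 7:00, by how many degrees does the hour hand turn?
The hour hand moves 0.5 degrees per minute.
Time elapsed: 7:00 - 4:00 = 180 minutes
Angular displacement: 180 x 0.5 = 90 degrees

Final answer: 90 degrees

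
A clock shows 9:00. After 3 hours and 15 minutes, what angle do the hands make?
First find the time 3 hours and 15 minutes after 9:00.
Total minutes: 9 x 60 + 0 + 3 x 60 + 15 = 735.
735 mod 720 = 15 minutes = 12:15.
Now compute the angle at 12:15:
Hour hand: 0 x 30 + 15 x 0.5 = 7.5 degrees
Minute hand: 15 x 6 = 90 degrees
Difference: |7.5 - 90| = 82.5 degrees
The angle is 82.5 degrees

Final answer: 82.5 degrees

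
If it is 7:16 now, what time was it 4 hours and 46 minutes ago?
Starting time: 7:16 = 436 total minutes past 12:00
Subtracting: 4 hours and 46 minutes = 286 minutes
436 - 286 = 150 minutes
= 2 hours and 30 minutes past 12:00 = 2:30

Final answer: 2:30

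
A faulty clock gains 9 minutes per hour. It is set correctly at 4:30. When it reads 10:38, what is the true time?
For every 60 true minutes, the faulty clock advances 69 minutes, so 1 faulty-clock minute corresponds to 60/69 true minutes.
From 4:30 to 10:38 on the faulty dial is 368 minutes.
True elapsed: 368 x 60/69 = 320 minutes = 5 hours and 20 minutes.
True time: 4:30 + 5 hours and 20 minutes = 9:50.

Final answer: 9:50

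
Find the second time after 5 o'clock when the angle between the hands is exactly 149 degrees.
At t minutes past 5:00, the hour hand is at 30 x 5 + 0.5t degrees and the minute hand is at 6t degrees.
The smaller angle between them is 149 degrees when |30H - 5.5t| = 149 or |30H - 5.5t| = 211.
With H = 5, solve 30 x 5 - 5.5t = +/- target for each target:
  t = (30 x 5 - 149) / 5.5 = 0.18
  t = (30 x 5 + 149) / 5.5 = 54.36
  t = (30 x 5 - 211) / 5.5 = -11.09 (outside (0, 60))
  t = (30 x 5 + 211) / 5.5 = 65.64 (outside (0, 60))
Valid solutions in (0, 60): {0.18, 54.36} minutes.
The second occurrence is t = 54.36 minutes.
The hands form a 149-degree angle at 54.36 minutes past 5:00.

Final answer: 54.36 minutes past 5:00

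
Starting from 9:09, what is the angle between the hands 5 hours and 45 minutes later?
First find the time 5 hours and 45 minutes after 9:09.
Total minutes: 9 x 60 + 9 + 5 x 60 + 45 = 894.
894 mod 720 = 174 minutes = 2:54.
Now compute the angle at 2:54:
Hour hand: 2 x 30 + 54 x 0.5 = 87 degrees
Minute hand: 54 x 6 = 324 degrees
Difference: |87 - 324| = 237 degrees
Smaller angle: 360 - 237 = 123 degrees

Final answer: 123 degrees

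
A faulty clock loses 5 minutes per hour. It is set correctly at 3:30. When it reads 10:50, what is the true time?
For every 60 true minutes, the faulty clock advances 55 minutes, so 1 faulty-clock minute corresponds to 60/55 true minutes.
From 3:30 to 10:50 on the faulty dial is 440 minutes.
True elapsed: 440 x 60/55 = 480 minutes = 8 hours.
True time: 3:30 + 8 hours = 11:30.

Final answer: 11:30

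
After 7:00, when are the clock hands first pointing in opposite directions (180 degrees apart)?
For hands to be 180 degrees apart: |30H - 5.5t| = 180
With H = 7: t = (30 x 7 + 180)/5.5 = 70.91 or t = (30 x 7 - 180)/5.5 = 5.45
First valid solution (0 < t < 60): t = 5.45 minutes
The hands are opposite at 5.45 minutes past 7:00.

Final answer: 5.45 minutes past 7:00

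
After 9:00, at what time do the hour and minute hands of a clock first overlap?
The minute hand gains 5.5 degrees per minute on the hour hand.
At 9:00, the hour hand is at 270 degrees and the minute hand is at 0 degrees.
The gap is 270 degrees. Time to close: 270/5.5 = 60 x 9/11 = 49.09 minutes.
The hands overlap at 49.09 minutes past 9:00.

Final answer: 49.09 minutes past 9:00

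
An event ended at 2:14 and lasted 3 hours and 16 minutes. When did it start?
Starting time: 2:14 = 134 total minutes past 12:00
Subtracting: 3 hours and 16 minutes = 196 minutes
134 - 196 = -62 (negative, add 12 hours = 720) = 658 minutes
= 10 hours and 58 minutes past 12:00 = 10:58

Final answer: 10:58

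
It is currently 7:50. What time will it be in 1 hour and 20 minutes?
Starting time: 7:50
Adding 20 minutes to 50 minutes: 50 + 20 = 70 minutes = 1 hour and 10 minutes
Adding 1 hour: 7 + 1 + 1 (carry) = 9
Final time: 9:10

Final answer: 9:10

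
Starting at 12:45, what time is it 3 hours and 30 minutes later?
Starting time: 12:45
Adding 30 minutes to 45 minutes: 45 + 30 = 75 minutes = 1 hour and 15 minutes
Adding 3 hours: 12 + 3 + 1 (carry) = 16 - 12 = 4
Final time: 4:15

Final answer: 4:15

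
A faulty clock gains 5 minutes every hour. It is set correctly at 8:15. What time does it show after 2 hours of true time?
For every 60 true minutes, the faulty clock advances 60 + 5 = 65 minutes.
True elapsed: 2 hours = 120 minutes.
Faulty clock advances: 120 x 65/60 = 130 minutes (drift: 10 minutes ahead).
Shown time: 8:15 + 130 minutes = 10:25.

Final answer: 10:25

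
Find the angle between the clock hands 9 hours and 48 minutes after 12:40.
First find the time 9 hours and 48 minutes after 12:40.
Total minutes: 12 x 60 + 40 + 9 x 60 + 48 = 1348.
1348 mod 720 = 628 minutes = 10:28.
Now compute the angle at 10:28:
Hour hand: 10 x 30 + 28 x 0.5 = 314 degrees
Minute hand: 28 x 6 = 168 degrees
Difference: |314 - 168| = 146 degrees
The angle is 146 degrees

Final answer: 146 degrees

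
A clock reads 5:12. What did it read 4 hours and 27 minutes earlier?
Starting time: 5:12 = 312 total minutes past 12:00
Subtracting: 4 hours and 27 minutes = 267 minutes
312 - 267 = 45 minutes
= 45 minutes past 12:00 = 12:45

Final answer: 12:45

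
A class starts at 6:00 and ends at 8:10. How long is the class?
From 6:00 to 8:10:
(8 x 60 + 10) - (6 x 60 + 0) = 490 - 360 = 130 minutes
= 2 hours and 10 minutes

Final answer: 2 hours and 10 minutes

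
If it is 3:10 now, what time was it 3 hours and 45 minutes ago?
Starting time: 3:10 = 190 total minutes past 12:00
Subtracting: 3 hours and 45 minutes = 225 minutes
190 - 225 = -35 (negative, add 12 hours = 720) = 685 minutes
= 11 hours and 25 minutes past 12:00 = 11:25

Final answer: 11:25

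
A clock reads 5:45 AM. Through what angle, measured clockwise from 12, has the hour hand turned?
The hour hand moves 30 degrees per hour and 0.5 degrees per minute.
At 5:45: (5) x 30 + 45 x 0.5 = 150 + 22.5 = 172.5 degrees

Final answer: 172.5 degrees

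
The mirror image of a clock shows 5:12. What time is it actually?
Reflection across the vertical (12-6) axis maps a hand at angle A degrees to (360 - A) degrees, which sends a reading of T minutes past 12:00 to (720 - T) minutes past 12:00.
Mirror reads 5:12 = 312 minutes past 12:00.
Actual time: (720 - 312) mod 720 = 408 minutes = 6:48.

Final answer: 6:48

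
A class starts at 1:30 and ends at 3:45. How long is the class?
From 1:30 to 3:45:
(3 x 60 + 45) - (1 x 60 + 30) = 225 - 90 = 135 minutes
= 2 hours and 15 minutes

Final answer: 2 hours and 15 minutes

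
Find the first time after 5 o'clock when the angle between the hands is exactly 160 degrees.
At t minutes past 5:00, the hour hand is at 30 x 5 + 0.5t degrees and the minute hand is at 6t degrees.
The smaller angle between them is 160 degrees when |30H - 5.5t| = 160 or |30H - 5.5t| = 200.
With H = 5, solve 30 x 5 - 5.5t = +/- target for each target:
  t = (30 x 5 - 160) / 5.5 = -1.82 (outside (0, 60))
  t = (30 x 5 + 160) / 5.5 = 56.36
  t = (30 x 5 - 200) / 5.5 = -9.09 (outside (0, 60))
  t = (30 x 5 + 200) / 5.5 = 63.64 (outside (0, 60))
Valid solutions in (0, 60): {56.36} minutes.
The first occurrence is t = 56.36 minutes.
The hands form a 160-degree angle at 56.36 minutes past 5:00.

Final answer: 56.36 minutes past 5:00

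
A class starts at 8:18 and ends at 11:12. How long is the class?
From 8:18 to 11:12:
(11 x 60 + 12) - (8 x 60 + 18) = 672 - 498 = 174 minutes
= 2 hours and 54 minutes

Final answer: 2 hours and 54 minutes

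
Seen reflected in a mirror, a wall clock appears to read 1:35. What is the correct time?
Reflection across the vertical (12-6) axis maps a hand at angle A degrees to (360 - A) degrees, which sends a reading of T minutes past 12:00 to (720 - T) minutes past 12:00.
Mirror reads 1:35 = 95 minutes past 12:00.
Actual time: (720 - 95) mod 720 = 625 minutes = 10:25.

Final answer: 10:25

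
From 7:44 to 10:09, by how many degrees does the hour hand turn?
The hour hand moves 0.5 degrees per minute.
Time elapsed: 10:09 - 7:44 = 145 minutes
Angular displacement: 145 x 0.5 = 72.5 degrees

Final answer: 72.5 degrees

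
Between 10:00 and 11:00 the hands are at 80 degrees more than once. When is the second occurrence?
At t minutes past 10:00, the hour hand is at 30 x 10 + 0.5t degrees and the minute hand is at 6t degrees.
The smaller angle between them is 80 degrees when |30H - 5.5t| = 80 or |30H - 5.5t| = 280.
With H = 10, solve 30 x 10 - 5.5t = +/- target for each target:
  t = (30 x 10 - 80) / 5.5 = 40
  t = (30 x 10 + 80) / 5.5 = 69.09 (outside (0, 60))
  t = (30 x 10 - 280) / 5.5 = 3.64
  t = (30 x 10 + 280) / 5.5 = 105.45 (outside (0, 60))
Valid solutions in (0, 60): {3.64, 40} minutes.
The second occurrence is t = 40 minutes.
The hands form a 80-degree angle at 40 minutes past 10:00.

Final answer: 40 minutes past 10:00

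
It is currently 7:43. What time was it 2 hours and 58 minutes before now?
Starting time: 7:43 = 463 total minutes past 12:00
Subtracting: 2 hours and 58 minutes = 178 minutes
463 - 178 = 285 minutes
= 4 hours and 45 minutes past 12:00 = 4:45

Final answer: 4:45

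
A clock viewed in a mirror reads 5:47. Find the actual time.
Reflection across the vertical (12-6) axis maps a hand at angle A degrees to (360 - A) degrees, which sends a reading of T minutes past 12:00 to (720 - T) minutes past 12:00.
Mirror reads 5:47 = 347 minutes past 12:00.
Actual time: (720 - 347) mod 720 = 373 minutes = 6:13.

Final answer: 6:13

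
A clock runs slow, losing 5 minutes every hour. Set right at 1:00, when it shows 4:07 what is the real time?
For every 60 true minutes, the faulty clock advances 55 minutes, so 1 faulty-clock minute corresponds to 60/55 true minutes.
From 1:00 to 4:07 on the faulty dial is 187 minutes.
True elapsed: 187 x 60/55 = 204 minutes = 3 hours and 24 minutes.
True time: 1:00 + 3 hours and 24 minutes = 4:24.

Final answer: 4:24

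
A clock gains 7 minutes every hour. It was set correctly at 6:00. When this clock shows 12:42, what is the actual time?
For every 60 true minutes, the faulty clock advances 67 minutes, so 1 faulty-clock minute corresponds to 60/67 true minutes.
From 6:00 to 12:42 on the faulty dial is 402 minutes.
True elapsed: 402 x 60/67 = 360 minutes = 6 hours.
True time: 6:00 + 6 hours = 12:00.

Final answer: 12:00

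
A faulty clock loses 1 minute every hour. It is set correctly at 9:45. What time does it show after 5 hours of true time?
For every 60 true minutes, the faulty clock advances 60 - 1 = 59 minutes.
True elapsed: 5 hours = 300 minutes.
Faulty clock advances: 300 x 59/60 = 295 minutes (drift: 5 minutes behind).
Shown time: 9:45 + 295 minutes = 2:40.

Final answer: 2:40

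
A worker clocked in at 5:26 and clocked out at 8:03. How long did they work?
From 5:26 to 8:03:
(8 x 60 + 3) - (5 x 60 + 26) = 483 - 326 = 157 minutes
= 2 hours and 37 minutes

Final answer: 2 hours and 37 minutes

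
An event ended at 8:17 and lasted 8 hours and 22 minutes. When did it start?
Starting time: 8:17 = 497 total minutes past 12:00
Subtracting: 8 hours and 22 minutes = 502 minutes
497 - 502 = -5 (negative, add 12 hours = 720) = 715 minutes
= 11 hours and 55 minutes past 12:00 = 11:55

Final answer: 11:55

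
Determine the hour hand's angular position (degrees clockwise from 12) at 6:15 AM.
The hour hand moves 30 degrees per hour and 0.5 degrees per minute.
At 6:15: (6) x 30 + 15 x 0.5 = 180 + 7.5 = 187.5 degrees

Final answer: 187.5 degrees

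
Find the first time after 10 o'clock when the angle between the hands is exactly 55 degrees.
At t minutes past 10:00, the hour hand is at 30 x 10 + 0.5t degrees and the minute hand is at 6t degrees.
The smaller angle between them is 55 degrees when |30H - 5.5t| = 55 or |30H - 5.5t| = 305.
With H = 10, solve 30 x 10 - 5.5t = +/- target for each target:
  t = (30 x 10 - 55) / 5.5 = 44.55
  t = (30 x 10 + 55) / 5.5 = 64.55 (outside (0, 60))
  t = (30 x 10 - 305) / 5.5 = -0.91 (outside (0, 60))
  t = (30 x 10 + 305) / 5.5 = 110 (outside (0, 60))
Valid solutions in (0, 60): {44.55} minutes.
The first occurrence is t = 44.55 minutes.
The hands form a 55-degree angle at 44.55 minutes past 10:00.

Final answer: 44.55 minutes past 10:00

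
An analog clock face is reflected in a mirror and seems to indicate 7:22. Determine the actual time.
Reflection across the vertical (12-6) axis maps a hand at angle A degrees to (360 - A) degrees, which sends a reading of T minutes past 12:00 to (720 - T) minutes past 12:00.
Mirror reads 7:22 = 442 minutes past 12:00.
Actual time: (720 - 442) mod 720 = 278 minutes = 4:38.

Final answer: 4:38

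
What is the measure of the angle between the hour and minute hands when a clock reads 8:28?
Hour hand position: 8 x 30 + 28 x 0.5 = 254 degrees
Minute hand position: 28 x 6 = 168 degrees
Difference: |254 - 168| = 86 degrees
The angle between the hands is 86 degrees

Final answer: 86 degrees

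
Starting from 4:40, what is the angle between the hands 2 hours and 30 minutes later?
First find the time 2 hours and 30 minutes after 4:40.
Total minutes: 4 x 60 + 40 + 2 x 60 + 30 = 430.
430 mod 720 = 430 minutes = 7:10.
Now compute the angle at 7:10:
Hour hand: 7 x 30 + 10 x 0.5 = 215 degrees
Minute hand: 10 x 6 = 60 degrees
Difference: |215 - 60| = 155 degrees
The angle is 155 degrees

Final answer: 155 degrees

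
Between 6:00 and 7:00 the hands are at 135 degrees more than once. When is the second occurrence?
At t minutes past 6:00, the hour hand is at 30 x 6 + 0.5t degrees and the minute hand is at 6t degrees.
The smaller angle between them is 135 degrees when |30H - 5.5t| = 135 or |30H - 5.5t| = 225.
With H = 6, solve 30 x 6 - 5.5t = +/- target for each target:
  t = (30 x 6 - 135) / 5.5 = 8.18
  t = (30 x 6 + 135) / 5.5 = 57.27
  t = (30 x 6 - 225) / 5.5 = -8.18 (outside (0, 60))
  t = (30 x 6 + 225) / 5.5 = 73.64 (outside (0, 60))
Valid solutions in (0, 60): {8.18, 57.27} minutes.
The second occurrence is t = 57.27 minutes.
The hands form a 135-degree angle at 57.27 minutes past 6:00.

Final answer: 57.27 minutes past 6:00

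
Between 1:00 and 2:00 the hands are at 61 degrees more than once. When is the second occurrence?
At t minutes past 1:00, the hour hand is at 30 x 1 + 0.5t degrees and the minute hand is at 6t degrees.
The smaller angle between them is 61 degrees when |30H - 5.5t| = 61 or |30H - 5.5t| = 299.
With H = 1, solve 30 x 1 - 5.5t = +/- target for each target:
  t = (30 x 1 - 61) / 5.5 = -5.64 (outside (0, 60))
  t = (30 x 1 + 61) / 5.5 = 16.55
  t = (30 x 1 - 299) / 5.5 = -48.91 (outside (0, 60))
  t = (30 x 1 + 299) / 5.5 = 59.82
Valid solutions in (0, 60): {16.55, 59.82} minutes.
The second occurrence is t = 59.82 minutes.
The hands form a 61-degree angle at 59.82 minutes past 1:00.

Final answer: 59.82 minutes past 1:00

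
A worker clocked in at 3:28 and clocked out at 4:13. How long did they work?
From 3:28 to 4:13:
(4 x 60 + 13) - (3 x 60 + 28) = 253 - 208 = 45 minutes
= 45 minutes

Final answer: 45 minutes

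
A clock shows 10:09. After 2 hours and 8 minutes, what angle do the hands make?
First find the time 2 hours and 8 minutes after 10:09.
Total minutes: 10 x 60 + 9 + 2 x 60 + 8 = 737.
737 mod 720 = 17 minutes = 12:17.
Now compute the angle at 12:17:
Hour hand: 0 x 30 + 17 x 0.5 = 8.5 degrees
Minute hand: 17 x 6 = 102 degrees
Difference: |8.5 - 102| = 93.5 degrees
The angle is 93.5 degrees

Final answer: 93.5 degrees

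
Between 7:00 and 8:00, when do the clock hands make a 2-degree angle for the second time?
At t minutes past 7:00, the hour hand is at 30 x 7 + 0.5t degrees and the minute hand is at 6t degrees.
The smaller angle between them is 2 degrees when |30H - 5.5t| = 2 or |30H - 5.5t| = 358.
With H = 7, solve 30 x 7 - 5.5t = +/- target for each target:
  t = (30 x 7 - 2) / 5.5 = 37.82
  t = (30 x 7 + 2) / 5.5 = 38.55
  t = (30 x 7 - 358) / 5.5 = -26.91 (outside (0, 60))
  t = (30 x 7 + 358) / 5.5 = 103.27 (outside (0, 60))
Valid solutions in (0, 60): {37.82, 38.55} minutes.
The second occurrence is t = 38.55 minutes.
The hands form a 2-degree angle at 38.55 minutes past 7:00.

Final answer: 38.55 minutes past 7:00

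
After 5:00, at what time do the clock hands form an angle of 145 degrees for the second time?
At t minutes past 5:00, the hour hand is at 30 x 5 + 0.5t degrees and the minute hand is at 6t degrees.
The smaller angle between them is 145 degrees when |30H - 5.5t| = 145 or |30H - 5.5t| = 215.
With H = 5, solve 30 x 5 - 5.5t = +/- target for each target:
  t = (30 x 5 - 145) / 5.5 = 0.91
  t = (30 x 5 + 145) / 5.5 = 53.64
  t = (30 x 5 - 215) / 5.5 = -11.82 (outside (0, 60))
  t = (30 x 5 + 215) / 5.5 = 66.36 (outside (0, 60))
Valid solutions in (0, 60): {0.91, 53.64} minutes.
The second occurrence is t = 53.64 minutes.
The hands form a 145-degree angle at 53.64 minutes past 5:00.

Final answer: 53.64 minutes past 5:00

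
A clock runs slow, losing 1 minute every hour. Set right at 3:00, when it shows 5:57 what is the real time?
For every 60 true minutes, the faulty clock advances 59 minutes, so 1 faulty-clock minute corresponds to 60/59 true minutes.
From 3:00 to 5:57 on the faulty dial is 177 minutes.
True elapsed: 177 x 60/59 = 180 minutes = 3 hours.
True time: 3:00 + 3 hours = 6:00.

Final answer: 6:00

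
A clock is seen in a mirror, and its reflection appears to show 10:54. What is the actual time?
Reflection across the vertical (12-6) axis maps a hand at angle A degrees to (360 - A) degrees, which sends a reading of T minutes past 12:00 to (720 - T) minutes past 12:00.
Mirror reads 10:54 = 654 minutes past 12:00.
Actual time: (720 - 654) mod 720 = 66 minutes = 1:06.

Final answer: 1:06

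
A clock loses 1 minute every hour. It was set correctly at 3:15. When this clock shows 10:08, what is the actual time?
For every 60 true minutes, the faulty clock advances 59 minutes, so 1 faulty-clock minute corresponds to 60/59 true minutes.
From 3:15 to 10:08 on the faulty dial is 413 minutes.
True elapsed: 413 x 60/59 = 420 minutes = 7 hours.
True time: 3:15 + 7 hours = 10:15.

Final answer: 10:15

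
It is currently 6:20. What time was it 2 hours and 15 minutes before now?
Starting time: 6:20 = 380 total minutes past 12:00
Subtracting: 2 hours and 15 minutes = 135 minutes
380 - 135 = 245 minutes
= 4 hours and 5 minutes past 12:00 = 4:05

Final answer: 4:05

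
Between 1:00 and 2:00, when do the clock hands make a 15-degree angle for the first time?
At t minutes past 1:00, the hour hand is at 30 x 1 + 0.5t degrees and the minute hand is at 6t degrees.
The smaller angle between them is 15 degrees when |30H - 5.5t| = 15 or |30H - 5.5t| = 345.
With H = 1, solve 30 x 1 - 5.5t = +/- target for each target:
  t = (30 x 1 - 15) / 5.5 = 2.73
  t = (30 x 1 + 15) / 5.5 = 8.18
  t = (30 x 1 - 345) / 5.5 = -57.27 (outside (0, 60))
  t = (30 x 1 + 345) / 5.5 = 68.18 (outside (0, 60))
Valid solutions in (0, 60): {2.73, 8.18} minutes.
The first occurrence is t = 2.73 minutes.
The hands form a 15-degree angle at 2.73 minutes past 1:00.

Final answer: 2.73 minutes past 1:00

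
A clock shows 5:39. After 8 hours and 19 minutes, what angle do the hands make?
First find the time 8 hours and 19 minutes after 5:39.
Total minutes: 5 x 60 + 39 + 8 x 60 + 19 = 838.
838 mod 720 = 118 minutes = 1:58.
Now compute the angle at 1:58:
Hour hand: 1 x 30 + 58 x 0.5 = 59 degrees
Minute hand: 58 x 6 = 348 degrees
Difference: |59 - 348| = 289 degrees
Smaller angle: 360 - 289 = 71 degrees

Final answer: 71 degrees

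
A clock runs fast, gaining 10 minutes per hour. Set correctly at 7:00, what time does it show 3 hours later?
For every 60 true minutes, the faulty clock advances 60 + 10 = 70 minutes.
True elapsed: 3 hours = 180 minutes.
Faulty clock advances: 180 x 70/60 = 210 minutes (drift: 30 minutes ahead).
Shown time: 7:00 + 210 minutes = 10:30.

Final answer: 10:30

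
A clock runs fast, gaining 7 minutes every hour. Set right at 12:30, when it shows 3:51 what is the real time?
For every 60 true minutes, the faulty clock advances 67 minutes, so 1 faulty-clock minute corresponds to 60/67 true minutes.
From 12:30 to 3:51 on the faulty dial is 201 minutes.
True elapsed: 201 x 60/67 = 180 minutes = 3 hours.
True time: 12:30 + 3 hours = 3:30.

Final answer: 3:30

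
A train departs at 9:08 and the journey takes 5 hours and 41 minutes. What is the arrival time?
Starting time: 9:08
Adding 41 minutes to 8 minutes: 8 + 41 = 49 minutes
Adding 5 hours: 9 + 5 = 14 - 12 = 2
Final time: 2:49

Final answer: 2:49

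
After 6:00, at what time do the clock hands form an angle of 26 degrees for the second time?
At t minutes past 6:00, the hour hand is at 30 x 6 + 0.5t degrees and the minute hand is at 6t degrees.
The smaller angle between them is 26 degrees when |30H - 5.5t| = 26 or |30H - 5.5t| = 334.
With H = 6, solve 30 x 6 - 5.5t = +/- target for each target:
  t = (30 x 6 - 26) / 5.5 = 28
  t = (30 x 6 + 26) / 5.5 = 37.45
  t = (30 x 6 - 334) / 5.5 = -28 (outside (0, 60))
  t = (30 x 6 + 334) / 5.5 = 93.45 (outside (0, 60))
Valid solutions in (0, 60): {28, 37.45} minutes.
The second occurrence is t = 37.45 minutes.
The hands form a 26-degree angle at 37.45 minutes past 6:00.

Final answer: 37.45 minutes past 6:00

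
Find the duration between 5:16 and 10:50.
From 5:16 to 10:50:
(10 x 60 + 50) - (5 x 60 + 16) = 650 - 316 = 334 minutes
= 5 hours and 34 minutes

Final answer: 5 hours and 34 minutes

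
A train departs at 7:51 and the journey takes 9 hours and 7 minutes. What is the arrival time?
Starting time: 7:51
Adding 7 minutes to 51 minutes: 51 + 7 = 58 minutes
Adding 9 hours: 7 + 9 = 16 - 12 = 4
Final time: 4:58

Final answer: 4:58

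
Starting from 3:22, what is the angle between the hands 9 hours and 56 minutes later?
First find the time 9 hours and 56 minutes after 3:22.
Total minutes: 3 x 60 + 22 + 9 x 60 + 56 = 798.
798 mod 720 = 78 minutes = 1:18.
Now compute the angle at 1:18:
Hour hand: 1 x 30 + 18 x 0.5 = 39 degrees
Minute hand: 18 x 6 = 108 degrees
Difference: |39 - 108| = 69 degrees
The angle is 69 degrees

Final answer: 69 degrees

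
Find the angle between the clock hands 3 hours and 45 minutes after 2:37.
First find the time 3 hours and 45 minutes after 2:37.
Total minutes: 2 x 60 + 37 + 3 x 60 + 45 = 382.
382 mod 720 = 382 minutes = 6:22.
Now compute the angle at 6:22:
Hour hand: 6 x 30 + 22 x 0.5 = 191 degrees
Minute hand: 22 x 6 = 132 degrees
Difference: |191 - 132| = 59 degrees
The angle is 59 degrees

Final answer: 59 degrees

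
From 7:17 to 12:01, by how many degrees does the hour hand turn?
The hour hand moves 0.5 degrees per minute.
Time elapsed: 12:01 - 7:17 = 284 minutes
Angular displacement: 284 x 0.5 = 142 degrees

Final answer: 142 degrees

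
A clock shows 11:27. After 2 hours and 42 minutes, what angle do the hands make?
First find the time 2 hours and 42 minutes after 11:27.
Total minutes: 11 x 60 + 27 + 2 x 60 + 42 = 849.
849 mod 720 = 129 minutes = 2:09.
Now compute the angle at 2:09:
Hour hand: 2 x 30 + 9 x 0.5 = 64.5 degrees
Minute hand: 9 x 6 = 54 degrees
Difference: |64.5 - 54| = 10.5 degrees
The angle is 10.5 degrees

Final answer: 10.5 degrees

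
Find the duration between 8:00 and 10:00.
From 8:00 to 10:00:
(10 x 60 + 0) - (8 x 60 + 0) = 600 - 480 = 120 minutes
= 2 hours

Final answer: 2 hours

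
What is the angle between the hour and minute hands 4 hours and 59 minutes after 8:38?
First find the time 4 hours and 59 minutes after 8:38.
Total minutes: 8 x 60 + 38 + 4 x 60 + 59 = 817.
817 mod 720 = 97 minutes = 1:37.
Now compute the angle at 1:37:
Hour hand: 1 x 30 + 37 x 0.5 = 48.5 degrees
Minute hand: 37 x 6 = 222 degrees
Difference: |48.5 - 222| = 173.5 degrees
The angle is 173.5 degrees

Final answer: 173.5 degrees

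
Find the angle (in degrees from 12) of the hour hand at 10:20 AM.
The hour hand moves 30 degrees per hour and 0.5 degrees per minute.
At 10:20: (10) x 30 + 20 x 0.5 = 300 + 10 = 310 degrees

Final answer: 310 degrees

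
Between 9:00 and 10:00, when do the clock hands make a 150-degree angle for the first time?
At t minutes past 9:00, the hour hand is at 30 x 9 + 0.5t degrees and the minute hand is at 6t degrees.
The smaller angle between them is 150 degrees when |30H - 5.5t| = 150 or |30H - 5.5t| = 210.
With H = 9, solve 30 x 9 - 5.5t = +/- target for each target:
  t = (30 x 9 - 150) / 5.5 = 21.82
  t = (30 x 9 + 150) / 5.5 = 76.36 (outside (0, 60))
  t = (30 x 9 - 210) / 5.5 = 10.91
  t = (30 x 9 + 210) / 5.5 = 87.27 (outside (0, 60))
Valid solutions in (0, 60): {10.91, 21.82} minutes.
The first occurrence is t = 10.91 minutes.
The hands form a 150-degree angle at 10.91 minutes past 9:00.

Final answer: 10.91 minutes past 9:00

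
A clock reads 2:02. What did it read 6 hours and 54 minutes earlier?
Starting time: 2:02 = 122 total minutes past 12:00
Subtracting: 6 hours and 54 minutes = 414 minutes
122 - 414 = -292 (negative, add 12 hours = 720) = 428 minutes
= 7 hours and 8 minutes past 12:00 = 7:08

Final answer: 7:08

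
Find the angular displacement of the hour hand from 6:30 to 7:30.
The hour hand moves 0.5 degrees per minute.
Time elapsed: 7:30 - 6:30 = 60 minutes
Angular displacement: 60 x 0.5 = 30 degrees

Final answer: 30 degrees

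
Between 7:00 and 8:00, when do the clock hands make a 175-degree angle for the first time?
At t minutes past 7:00, the hour hand is at 30 x 7 + 0.5t degrees and the minute hand is at 6t degrees.
The smaller angle between them is 175 degrees when |30H - 5.5t| = 175 or |30H - 5.5t| = 185.
With H = 7, solve 30 x 7 - 5.5t = +/- target for each target:
  t = (30 x 7 - 175) / 5.5 = 6.36
  t = (30 x 7 + 175) / 5.5 = 70 (outside (0, 60))
  t = (30 x 7 - 185) / 5.5 = 4.55
  t = (30 x 7 + 185) / 5.5 = 71.82 (outside (0, 60))
Valid solutions in (0, 60): {4.55, 6.36} minutes.
The first occurrence is t = 4.55 minutes.
The hands form a 175-degree angle at 4.55 minutes past 7:00.

Final answer: 4.55 minutes past 7:00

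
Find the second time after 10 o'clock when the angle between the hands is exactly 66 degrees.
At t minutes past 10:00, the hour hand is at 30 x 10 + 0.5t degrees and the minute hand is at 6t degrees.
The smaller angle between them is 66 degrees when |30H - 5.5t| = 66 or |30H - 5.5t| = 294.
With H = 10, solve 30 x 10 - 5.5t = +/- target for each target:
  t = (30 x 10 - 66) / 5.5 = 42.55
  t = (30 x 10 + 66) / 5.5 = 66.55 (outside (0, 60))
  t = (30 x 10 - 294) / 5.5 = 1.09
  t = (30 x 10 + 294) / 5.5 = 108 (outside (0, 60))
Valid solutions in (0, 60): {1.09, 42.55} minutes.
The second occurrence is t = 42.55 minutes.
The hands form a 66-degree angle at 42.55 minutes past 10:00.

Final answer: 42.55 minutes past 10:00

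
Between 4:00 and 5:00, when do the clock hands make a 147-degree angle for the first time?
At t minutes past 4:00, the hour hand is at 30 x 4 + 0.5t degrees and the minute hand is at 6t degrees.
The smaller angle between them is 147 degrees when |30H - 5.5t| = 147 or |30H - 5.5t| = 213.
With H = 4, solve 30 x 4 - 5.5t = +/- target for each target:
  t = (30 x 4 - 147) / 5.5 = -4.91 (outside (0, 60))
  t = (30 x 4 + 147) / 5.5 = 48.55
  t = (30 x 4 - 213) / 5.5 = -16.91 (outside (0, 60))
  t = (30 x 4 + 213) / 5.5 = 60.55 (outside (0, 60))
Valid solutions in (0, 60): {48.55} minutes.
The first occurrence is t = 48.55 minutes.
The hands form a 147-degree angle at 48.55 minutes past 4:00.

Final answer: 48.55 minutes past 4:00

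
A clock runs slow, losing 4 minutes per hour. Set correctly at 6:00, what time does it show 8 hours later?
For every 60 true minutes, the faulty clock advances 60 - 4 = 56 minutes.
True elapsed: 8 hours = 480 minutes.
Faulty clock advances: 480 x 56/60 = 448 minutes (drift: 32 minutes behind).
Shown time: 6:00 + 448 minutes = 1:28.

Final answer: 1:28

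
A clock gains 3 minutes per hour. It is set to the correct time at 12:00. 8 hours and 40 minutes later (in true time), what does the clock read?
For every 60 true minutes, the faulty clock advances 60 + 3 = 63 minutes.
True elapsed: 8 hours and 40 minutes = 520 minutes.
Faulty clock advances: 520 x 63/60 = 546 minutes (drift: 26 minutes ahead).
Shown time: 12:00 + 546 minutes = 9:06.

Final answer: 9:06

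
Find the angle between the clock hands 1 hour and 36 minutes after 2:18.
First find the time 1 hour and 36 minutes after 2:18.
Total minutes: 2 x 60 + 18 + 1 x 60 + 36 = 234.
234 mod 720 = 234 minutes = 3:54.
Now compute the angle at 3:54:
Hour hand: 3 x 30 + 54 x 0.5 = 117 degrees
Minute hand: 54 x 6 = 324 degrees
Difference: |117 - 324| = 207 degrees
Smaller angle: 360 - 207 = 153 degrees

Final answer: 153 degrees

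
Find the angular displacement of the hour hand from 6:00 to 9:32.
The hour hand moves 0.5 degrees per minute.
Time elapsed: 9:32 - 6:00 = 212 minutes
Angular displacement: 212 x 0.5 = 106 degrees

Final answer: 106 degrees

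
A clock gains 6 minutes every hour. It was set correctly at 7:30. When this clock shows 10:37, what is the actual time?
For every 60 true minutes, the faulty clock advances 66 minutes, so 1 faulty-clock minute corresponds to 60/66 true minutes.
From 7:30 to 10:37 on the faulty dial is 187 minutes.
True elapsed: 187 x 60/66 = 170 minutes = 2 hours and 50 minutes.
True time: 7:30 + 2 hours and 50 minutes = 10:20.

Final answer: 10:20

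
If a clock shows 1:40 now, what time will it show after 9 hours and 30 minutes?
Starting time: 1:40
Adding 30 minutes to 40 minutes: 40 + 30 = 70 minutes = 1 hour and 10 minutes
Adding 9 hours: 1 + 9 + 1 (carry) = 11
Final time: 11:10

Final answer: 11:10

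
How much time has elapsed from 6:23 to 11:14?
From 6:23 to 11:14:
(11 x 60 + 14) - (6 x 60 + 23) = 674 - 383 = 291 minutes
= 4 hours and 51 minutes

Final answer: 4 hours and 51 minutes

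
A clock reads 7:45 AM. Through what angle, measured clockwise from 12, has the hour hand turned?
The hour hand moves 30 degrees per hour and 0.5 degrees per minute.
At 7:45: (7) x 30 + 45 x 0.5 = 210 + 22.5 = 232.5 degrees

Final answer: 232.5 degrees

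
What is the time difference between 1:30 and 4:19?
From 1:30 to 4:19:
(4 x 60 + 19) - (1 x 60 + 30) = 259 - 90 = 169 minutes
= 2 hours and 49 minutes

Final answer: 2 hours and 49 minutes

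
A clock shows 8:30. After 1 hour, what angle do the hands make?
First find the time 1 hour after 8:30.
Total minutes: 8 x 60 + 30 + 1 x 60 + 0 = 570.
570 mod 720 = 570 minutes = 9:30.
Now compute the angle at 9:30:
Hour hand: 9 x 30 + 30 x 0.5 = 285 degrees
Minute hand: 30 x 6 = 180 degrees
Difference: |285 - 180| = 105 degrees
The angle is 105 degrees

Final answer: 105 degrees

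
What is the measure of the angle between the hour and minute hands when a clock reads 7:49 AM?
Hour hand position: 7 x 30 + 49 x 0.5 = 234.5 degrees
Minute hand position: 49 x 6 = 294 degrees
Difference: |234.5 - 294| = 59.5 degrees
The angle between the hands is 59.5 degrees

Final answer: 59.5 degrees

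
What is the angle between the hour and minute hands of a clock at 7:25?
Hour hand position: 7 x 30 + 25 x 0.5 = 222.5 degrees
Minute hand position: 25 x 6 = 150 degrees
Difference: |222.5 - 150| = 72.5 degrees
The angle between the hands is 72.5 degrees

Final answer: 72.5 degrees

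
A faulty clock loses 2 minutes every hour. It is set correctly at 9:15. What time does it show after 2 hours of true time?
For every 60 true minutes, the faulty clock advances 60 - 2 = 58 minutes.
True elapsed: 2 hours = 120 minutes.
Faulty clock advances: 120 x 58/60 = 116 minutes (drift: 4 minutes behind).
Shown time: 9:15 + 116 minutes = 11:11.

Final answer: 11:11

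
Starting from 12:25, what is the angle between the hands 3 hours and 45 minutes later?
First find the time 3 hours and 45 minutes after 12:25.
Total minutes: 12 x 60 + 25 + 3 x 60 + 45 = 970.
970 mod 720 = 250 minutes = 4:10.
Now compute the angle at 4:10:
Hour hand: 4 x 30 + 10 x 0.5 = 125 degrees
Minute hand: 10 x 6 = 60 degrees
Difference: |125 - 60| = 65 degrees
The angle is 65 degrees

Final answer: 65 degrees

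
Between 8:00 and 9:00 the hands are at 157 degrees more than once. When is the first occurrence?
At t minutes past 8:00, the hour hand is at 30 x 8 + 0.5t degrees and the minute hand is at 6t degrees.
The smaller angle between them is 157 degrees when |30H - 5.5t| = 157 or |30H - 5.5t| = 203.
With H = 8, solve 30 x 8 - 5.5t = +/- target for each target:
  t = (30 x 8 - 157) / 5.5 = 15.09
  t = (30 x 8 + 157) / 5.5 = 72.18 (outside (0, 60))
  t = (30 x 8 - 203) / 5.5 = 6.73
  t = (30 x 8 + 203) / 5.5 = 80.55 (outside (0, 60))
Valid solutions in (0, 60): {6.73, 15.09} minutes.
The first occurrence is t = 6.73 minutes.
The hands form a 157-degree angle at 6.73 minutes past 8:00.

Final answer: 6.73 minutes past 8:00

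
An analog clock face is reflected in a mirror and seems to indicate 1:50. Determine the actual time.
Reflection across the vertical (12-6) axis maps a hand at angle A degrees to (360 - A) degrees, which sends a reading of T minutes past 12:00 to (720 - T) minutes past 12:00.
Mirror reads 1:50 = 110 minutes past 12:00.
Actual time: (720 - 110) mod 720 = 610 minutes = 10:10.

Final answer: 10:10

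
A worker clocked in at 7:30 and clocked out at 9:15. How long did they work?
From 7:30 to 9:15:
(9 x 60 + 15) - (7 x 60 + 30) = 555 - 450 = 105 minutes
= 1 hour and 45 minutes

Final answer: 1 hour and 45 minutes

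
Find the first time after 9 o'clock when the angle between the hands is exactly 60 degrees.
At t minutes past 9:00, the hour hand is at 30 x 9 + 0.5t degrees and the minute hand is at 6t degrees.
The smaller angle between them is 60 degrees when |30H - 5.5t| = 60 or |30H - 5.5t| = 300.
With H = 9, solve 30 x 9 - 5.5t = +/- target for each target:
  t = (30 x 9 - 60) / 5.5 = 38.18
  t = (30 x 9 + 60) / 5.5 = 60 (outside (0, 60))
  t = (30 x 9 - 300) / 5.5 = -5.45 (outside (0, 60))
  t = (30 x 9 + 300) / 5.5 = 103.64 (outside (0, 60))
Valid solutions in (0, 60): {38.18} minutes.
The first occurrence is t = 38.18 minutes.
The hands form a 60-degree angle at 38.18 minutes past 9:00.

Final answer: 38.18 minutes past 9:00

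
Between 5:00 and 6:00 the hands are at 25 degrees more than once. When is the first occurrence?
At t minutes past 5:00, the hour hand is at 30 x 5 + 0.5t degrees and the minute hand is at 6t degrees.
The smaller angle between them is 25 degrees when |30H - 5.5t| = 25 or |30H - 5.5t| = 335.
With H = 5, solve 30 x 5 - 5.5t = +/- target for each target:
  t = (30 x 5 - 25) / 5.5 = 22.73
  t = (30 x 5 + 25) / 5.5 = 31.82
  t = (30 x 5 - 335) / 5.5 = -33.64 (outside (0, 60))
  t = (30 x 5 + 335) / 5.5 = 88.18 (outside (0, 60))
Valid solutions in (0, 60): {22.73, 31.82} minutes.
The first occurrence is t = 22.73 minutes.
The hands form a 25-degree angle at 22.73 minutes past 5:00.

Final answer: 22.73 minutes past 5:00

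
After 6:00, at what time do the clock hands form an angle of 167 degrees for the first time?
At t minutes past 6:00, the hour hand is at 30 x 6 + 0.5t degrees and the minute hand is at 6t degrees.
The smaller angle between them is 167 degrees when |30H - 5.5t| = 167 or |30H - 5.5t| = 193.
With H = 6, solve 30 x 6 - 5.5t = +/- target for each target:
  t = (30 x 6 - 167) / 5.5 = 2.36
  t = (30 x 6 + 167) / 5.5 = 63.09 (outside (0, 60))
  t = (30 x 6 - 193) / 5.5 = -2.36 (outside (0, 60))
  t = (30 x 6 + 193) / 5.5 = 67.82 (outside (0, 60))
Valid solutions in (0, 60): {2.36} minutes.
The first occurrence is t = 2.36 minutes.
The hands form a 167-degree angle at 2.36 minutes past 6:00.

Final answer: 2.36 minutes past 6:00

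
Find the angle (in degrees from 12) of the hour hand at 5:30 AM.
The hour hand moves 30 degrees per hour and 0.5 degrees per minute.
At 5:30: (5) x 30 + 30 x 0.5 = 150 + 15 = 165 degrees

Final answer: 165 degrees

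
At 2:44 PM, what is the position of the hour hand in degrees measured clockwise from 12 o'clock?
The hour hand moves 30 degrees per hour and 0.5 degrees per minute.
At 2:44: (2) x 30 + 44 x 0.5 = 60 + 22 = 82 degrees

Final answer: 82 degrees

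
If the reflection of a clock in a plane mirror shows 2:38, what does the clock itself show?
Reflection across the vertical (12-6) axis maps a hand at angle A degrees to (360 - A) degrees, which sends a reading of T minutes past 12:00 to (720 - T) minutes past 12:00.
Mirror reads 2:38 = 158 minutes past 12:00.
Actual time: (720 - 158) mod 720 = 562 minutes = 9:22.

Final answer: 9:22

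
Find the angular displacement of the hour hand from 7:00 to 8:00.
The hour hand moves 0.5 degrees per minute.
Time elapsed: 8:00 - 7:00 = 60 minutes
Angular displacement: 60 x 0.5 = 30 degrees

Final answer: 30 degrees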